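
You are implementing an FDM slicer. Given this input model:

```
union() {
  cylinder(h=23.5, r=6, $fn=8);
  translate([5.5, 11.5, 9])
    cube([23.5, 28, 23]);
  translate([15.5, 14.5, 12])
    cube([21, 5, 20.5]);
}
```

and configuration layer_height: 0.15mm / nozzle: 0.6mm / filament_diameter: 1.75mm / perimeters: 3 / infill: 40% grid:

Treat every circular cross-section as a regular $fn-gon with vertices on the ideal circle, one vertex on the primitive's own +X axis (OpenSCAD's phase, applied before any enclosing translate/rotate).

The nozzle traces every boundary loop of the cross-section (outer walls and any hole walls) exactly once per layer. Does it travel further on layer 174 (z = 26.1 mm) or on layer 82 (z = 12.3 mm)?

Layer 174 (z = 26.1): the cylinder does not reach this height (z outside [0, 23.5]); the cube at (5.5, 11.5) is present — its section is the full 23.5×28 rectangle (perimeter 103.00 mm); the cube at (15.5, 14.5) is present — its section is the full 21×5 rectangle (perimeter 52.00 mm); Taking the union: the regions partially overlap (shared area 67.50 mm²), so the edge portions inside another operand are dropped and the merged outline is re-measured after clipping — boundary = 118.00 mm. So its perimeter = 118.00 mm. Layer 82 (z = 12.3): the cylinder: section is a regular 8-gon, circumradius r=6 (perimeter = 2·8·6.000·sin(180°/8) = 36.74 mm); the 23.5×28 cube at (5.5, 11.5) contributes its full rectangle (perimeter 103.00 mm); the cube at (15.5, 14.5) is present — its section is the full 21×5 rectangle (perimeter 52.00 mm); Taking the union: the regions partially overlap (shared area 67.50 mm²), so the edge portions inside another operand are dropped and the merged outline is re-measured after clipping — boundary = 154.74 mm. So its perimeter = 154.74 mm. Layer 82 is larger (154.74 vs 118.00 mm).

layer 82 (z = 12.3 mm)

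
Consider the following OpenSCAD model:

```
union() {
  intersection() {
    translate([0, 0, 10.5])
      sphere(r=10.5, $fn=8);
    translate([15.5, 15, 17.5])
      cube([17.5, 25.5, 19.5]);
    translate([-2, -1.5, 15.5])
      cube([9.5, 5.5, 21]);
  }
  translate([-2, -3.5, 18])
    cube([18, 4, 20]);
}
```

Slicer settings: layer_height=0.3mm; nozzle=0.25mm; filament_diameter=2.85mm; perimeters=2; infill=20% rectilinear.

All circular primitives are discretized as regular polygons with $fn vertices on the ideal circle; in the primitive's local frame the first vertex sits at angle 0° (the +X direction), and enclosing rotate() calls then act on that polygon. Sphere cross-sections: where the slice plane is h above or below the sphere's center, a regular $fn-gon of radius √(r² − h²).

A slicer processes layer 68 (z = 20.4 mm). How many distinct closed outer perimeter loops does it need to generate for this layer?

1

At z = 20.4 mm: the r=10.5 sphere slices to a regular 8-gon of circumradius 3.499 (√(r²−h²) with h=9.9 from center); the cube at (15.5, 15) (footprint 17.5×25.5) is included at this height; the cube at (-2, -1.5) (footprint 9.5×5.5) is included at this height; Taking the intersection: the 17.5×25.5 cube at (15.5, 15) does not overlap the r=10.5 sphere (empty); the 9.5×5.5 cube at (-2, -1.5) does not overlap the running intersection (empty) — nothing remains; the cube at (-2, -3.5) (footprint 18×4) is included at this height; Merging all regions: only the 18×4 cube at (-2, -3.5) is present, so the union is just that shape — 1 connected region. The result has 1 disconnected region.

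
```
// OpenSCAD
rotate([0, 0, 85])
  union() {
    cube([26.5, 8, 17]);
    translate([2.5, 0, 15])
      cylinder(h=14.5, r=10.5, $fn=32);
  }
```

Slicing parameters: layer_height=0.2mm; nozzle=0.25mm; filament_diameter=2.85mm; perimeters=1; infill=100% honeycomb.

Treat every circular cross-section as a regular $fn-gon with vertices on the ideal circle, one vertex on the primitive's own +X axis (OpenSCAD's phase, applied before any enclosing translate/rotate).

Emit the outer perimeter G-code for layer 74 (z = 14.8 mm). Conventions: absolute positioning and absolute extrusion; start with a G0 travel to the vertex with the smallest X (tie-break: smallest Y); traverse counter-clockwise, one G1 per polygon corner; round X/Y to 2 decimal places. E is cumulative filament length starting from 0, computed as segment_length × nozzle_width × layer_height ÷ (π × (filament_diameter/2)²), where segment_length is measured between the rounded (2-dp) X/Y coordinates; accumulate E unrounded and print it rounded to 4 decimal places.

G0 X-7.97 Y0.70 Z14.80
G1 X0.00 Y0.00 E0.0627
G1 X2.31 Y26.40 E0.2704
G1 X-5.66 Y27.10 E0.3331
G1 X-7.97 Y0.70 E0.5408

At z = 14.8 mm: the cube (footprint 26.5×8) is included at this height; the cylinder at (2.5, 0) is not intersected at this z (z outside [15, 29.5]); Combining (union): only the 26.5×8 cube is present, so the union is just that shape — 1 connected region; (rotated 85° about Z; rotation is an isometry so areas/perimeters/island counts are preserved). The outline is a single polygon with 4 vertices. Extrusion per mm of travel: 0.25 × 0.2 / (π × 1.425²) = 0.007838. Accumulating E over each segment gives final E = 0.5408.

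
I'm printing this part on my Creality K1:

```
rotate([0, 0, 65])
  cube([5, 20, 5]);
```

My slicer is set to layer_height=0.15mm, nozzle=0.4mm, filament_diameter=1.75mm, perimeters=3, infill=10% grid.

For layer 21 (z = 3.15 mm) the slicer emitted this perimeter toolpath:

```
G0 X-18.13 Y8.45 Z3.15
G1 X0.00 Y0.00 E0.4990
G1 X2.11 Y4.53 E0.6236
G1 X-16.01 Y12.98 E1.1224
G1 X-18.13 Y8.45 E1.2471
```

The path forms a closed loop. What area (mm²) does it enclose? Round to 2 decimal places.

Apply the shoelace formula to the sequence of (X, Y) vertices; enclosed area = 99.98 mm².

99.98 mm²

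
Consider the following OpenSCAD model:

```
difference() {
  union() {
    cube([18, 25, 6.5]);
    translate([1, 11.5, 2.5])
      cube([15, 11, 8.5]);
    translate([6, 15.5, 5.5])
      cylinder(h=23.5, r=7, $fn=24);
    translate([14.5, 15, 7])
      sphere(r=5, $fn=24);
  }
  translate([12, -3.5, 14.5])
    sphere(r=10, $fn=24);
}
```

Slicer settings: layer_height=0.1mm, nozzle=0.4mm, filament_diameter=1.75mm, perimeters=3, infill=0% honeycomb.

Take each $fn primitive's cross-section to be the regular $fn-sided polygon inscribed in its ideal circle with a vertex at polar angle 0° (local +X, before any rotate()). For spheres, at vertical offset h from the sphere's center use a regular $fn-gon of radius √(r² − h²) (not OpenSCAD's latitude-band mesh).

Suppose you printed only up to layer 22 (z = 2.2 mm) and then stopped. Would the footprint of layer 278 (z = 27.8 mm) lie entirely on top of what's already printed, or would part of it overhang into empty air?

Compare the two slices. At z = 2.2: the cube is present — its section is the full 18×25 rectangle (area 450.00 mm²); the cube at (1, 11.5) is absent (z outside [2.5, 11]); the cylinder at (6, 15.5) is absent (z outside [5.5, 29]); the sphere at (14.5, 15): section is a regular 24-gon, circumradius = √(r²−h²) = √(5²−4.8²) = 1.400 (area = (24/2)·1.400²·sin(360°/24) = 6.09 mm²); Combining (union): the r=5 sphere at (14.5, 15) lies entirely inside the 18×25 cube, so the union is just the 18×25 cube — area = 450.00 mm²; the sphere at (12, -3.5) does not reach this height (|z−center|=12.300 > r=10); Subtracting the remaining from the first: none of the subtracted shapes is present at this height, so the result so far is unchanged — area = 450.00 mm². At z = 27.8: the cube is not intersected at this z (z outside [0, 6.5]); the cube at (1, 11.5) does not reach this height (z outside [2.5, 11]); the r=7 cylinder at (6, 15.5) contributes a regular 24-gon of circumradius 7 (area = (24/2)·7.000²·sin(360°/24) = 152.19 mm²); the sphere at (14.5, 15) does not reach this height (|z−center|=20.800 > r=5); Merging all regions: only the r=7 cylinder at (6, 15.5) is present, so the union is just that shape — area = 152.19 mm²; the sphere at (12, -3.5) does not reach this height (|z−center|=13.300 > r=10); Taking the first minus the rest: none of the subtracted shapes is present at this height, so the result so far is unchanged — area = 152.19 mm². Checking containment: at z = 27.8 the cross-section extends beyond the z = 2.2 cross-section by about 4.59 mm².

part overhangs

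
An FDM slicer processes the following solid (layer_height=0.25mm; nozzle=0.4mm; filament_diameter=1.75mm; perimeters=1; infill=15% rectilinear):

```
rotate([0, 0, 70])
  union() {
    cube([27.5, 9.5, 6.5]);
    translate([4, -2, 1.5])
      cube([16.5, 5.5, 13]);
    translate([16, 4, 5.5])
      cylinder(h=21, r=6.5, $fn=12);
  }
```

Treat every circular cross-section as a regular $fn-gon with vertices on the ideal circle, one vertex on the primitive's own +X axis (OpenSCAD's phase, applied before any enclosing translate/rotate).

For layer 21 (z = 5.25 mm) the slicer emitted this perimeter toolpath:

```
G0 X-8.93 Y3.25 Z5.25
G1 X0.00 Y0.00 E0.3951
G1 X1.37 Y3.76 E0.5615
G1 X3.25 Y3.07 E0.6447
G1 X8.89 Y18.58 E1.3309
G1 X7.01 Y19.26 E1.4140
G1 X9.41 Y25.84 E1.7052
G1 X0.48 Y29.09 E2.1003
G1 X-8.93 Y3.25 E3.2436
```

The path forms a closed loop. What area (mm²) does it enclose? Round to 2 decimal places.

294.31 mm²

Apply the shoelace formula to the sequence of (X, Y) vertices; enclosed area = 294.31 mm².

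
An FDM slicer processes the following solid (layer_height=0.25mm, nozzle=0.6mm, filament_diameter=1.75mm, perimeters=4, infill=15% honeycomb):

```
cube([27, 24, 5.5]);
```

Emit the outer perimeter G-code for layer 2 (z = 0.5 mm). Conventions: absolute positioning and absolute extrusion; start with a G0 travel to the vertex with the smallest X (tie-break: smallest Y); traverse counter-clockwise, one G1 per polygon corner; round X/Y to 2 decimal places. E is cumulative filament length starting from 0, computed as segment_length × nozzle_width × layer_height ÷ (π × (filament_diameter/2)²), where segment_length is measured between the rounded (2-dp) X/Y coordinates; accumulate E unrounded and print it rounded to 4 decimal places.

At z = 0.5 mm: the 27×24 cube contributes its full rectangle. The outline is a single polygon with 4 vertices. Extrusion per mm of travel: 0.6 × 0.25 / (π × 0.875²) = 0.062363. Accumulating E over each segment gives final E = 6.3610.

G0 X0.00 Y0.00 Z0.50
G1 X27.00 Y0.00 E1.6838
G1 X27.00 Y24.00 E3.1805
G1 X0.00 Y24.00 E4.8643
G1 X0.00 Y0.00 E6.3610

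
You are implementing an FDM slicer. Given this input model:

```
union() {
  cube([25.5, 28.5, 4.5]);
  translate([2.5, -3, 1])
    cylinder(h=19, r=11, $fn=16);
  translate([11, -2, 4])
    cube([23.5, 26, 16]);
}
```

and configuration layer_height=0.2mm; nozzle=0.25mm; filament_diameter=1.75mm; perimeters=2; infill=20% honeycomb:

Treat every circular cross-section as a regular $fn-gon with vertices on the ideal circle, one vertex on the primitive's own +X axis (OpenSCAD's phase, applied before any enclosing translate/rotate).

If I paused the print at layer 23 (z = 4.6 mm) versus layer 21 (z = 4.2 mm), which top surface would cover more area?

Layer 23 (z = 4.6): the cube is not intersected at this z (z outside [0, 4.5]); the r=11 cylinder at (2.5, -3) gives a regular 16-gon of circumradius 11 (constant along its height) (area = (16/2)·11.000²·sin(360°/16) = 370.44 mm²); the 23.5×26 cube at (11, -2) contributes its full rectangle (area 611.00 mm²); Merging all regions: the regions partially overlap — summed areas 981.44 mm² minus the doubly-counted overlap 8.43 mm² gives 973.01 mm² — area = 973.01 mm². So its area = 973.01 mm². Layer 21 (z = 4.2): the cube is present — its section is the full 25.5×28.5 rectangle (area 726.75 mm²); the r=11 cylinder at (2.5, -3) gives a regular 16-gon of circumradius 11 (constant along its height) (area = (16/2)·11.000²·sin(360°/16) = 370.44 mm²); the cube at (11, -2) is present — its section is the full 23.5×26 rectangle (area 611.00 mm²); Taking the union: the regions partially overlap — summed areas 1708.19 mm² minus the doubly-counted overlap 432.09 mm² gives 1276.10 mm² — area = 1276.10 mm². So its area = 1276.10 mm². Layer 21 is larger (1276.10 vs 973.01 mm²).

layer 21 (z = 4.2 mm)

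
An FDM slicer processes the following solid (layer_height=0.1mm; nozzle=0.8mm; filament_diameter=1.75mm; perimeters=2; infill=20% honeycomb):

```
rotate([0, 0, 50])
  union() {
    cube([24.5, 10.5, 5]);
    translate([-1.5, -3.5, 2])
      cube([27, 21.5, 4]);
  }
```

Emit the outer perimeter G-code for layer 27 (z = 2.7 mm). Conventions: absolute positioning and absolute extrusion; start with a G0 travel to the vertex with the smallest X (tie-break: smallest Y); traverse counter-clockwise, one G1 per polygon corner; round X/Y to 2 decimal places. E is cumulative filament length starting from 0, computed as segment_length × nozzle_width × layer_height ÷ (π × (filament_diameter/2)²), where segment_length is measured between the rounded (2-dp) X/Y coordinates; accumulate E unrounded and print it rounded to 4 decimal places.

G0 X-14.75 Y10.42 Z2.70
G1 X1.72 Y-3.40 E0.7151
G1 X19.07 Y17.28 E1.6129
G1 X2.60 Y31.10 E2.3280
G1 X-14.75 Y10.42 E3.2259

At z = 2.7 mm: the 24.5×10.5 cube contributes its full rectangle; the cube at (-1.5, -3.5) is present — its section is the full 27×21.5 rectangle; Taking the union: the 24.5×10.5 cube lies entirely inside the 27×21.5 cube at (-1.5, -3.5), so the union is just the 27×21.5 cube at (-1.5, -3.5) — 1 connected region; (whole slice rotated 50° about Z — lengths, areas and connectivity unchanged). The outline is a single polygon with 4 vertices. Extrusion per mm of travel: 0.8 × 0.1 / (π × 0.875²) = 0.033260. Accumulating E over each segment gives final E = 3.2259.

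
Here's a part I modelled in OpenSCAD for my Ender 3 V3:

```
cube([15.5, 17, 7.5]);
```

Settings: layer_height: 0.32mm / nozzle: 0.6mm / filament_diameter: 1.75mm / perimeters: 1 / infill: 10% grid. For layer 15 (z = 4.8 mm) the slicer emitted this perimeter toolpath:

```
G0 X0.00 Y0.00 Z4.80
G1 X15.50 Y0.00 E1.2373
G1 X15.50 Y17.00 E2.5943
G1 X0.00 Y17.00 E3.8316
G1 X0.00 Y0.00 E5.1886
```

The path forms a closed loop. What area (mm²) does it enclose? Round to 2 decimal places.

263.50 mm²

Apply the shoelace formula to the sequence of (X, Y) vertices; enclosed area = 263.50 mm².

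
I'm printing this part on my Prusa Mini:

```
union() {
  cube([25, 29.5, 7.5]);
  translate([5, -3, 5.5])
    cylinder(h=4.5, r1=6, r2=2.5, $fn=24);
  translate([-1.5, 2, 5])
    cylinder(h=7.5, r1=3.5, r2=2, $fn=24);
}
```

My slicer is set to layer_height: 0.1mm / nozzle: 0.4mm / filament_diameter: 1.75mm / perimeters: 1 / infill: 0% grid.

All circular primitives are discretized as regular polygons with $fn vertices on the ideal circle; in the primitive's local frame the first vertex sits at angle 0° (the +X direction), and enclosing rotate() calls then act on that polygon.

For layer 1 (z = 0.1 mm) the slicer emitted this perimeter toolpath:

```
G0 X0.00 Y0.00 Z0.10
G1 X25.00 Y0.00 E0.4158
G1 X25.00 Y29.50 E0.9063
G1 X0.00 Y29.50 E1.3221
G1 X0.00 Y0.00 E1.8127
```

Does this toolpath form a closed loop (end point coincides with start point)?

yes

Start point (G0): (0.00, 0.00). End point (last G1): the path returns to the start — closed.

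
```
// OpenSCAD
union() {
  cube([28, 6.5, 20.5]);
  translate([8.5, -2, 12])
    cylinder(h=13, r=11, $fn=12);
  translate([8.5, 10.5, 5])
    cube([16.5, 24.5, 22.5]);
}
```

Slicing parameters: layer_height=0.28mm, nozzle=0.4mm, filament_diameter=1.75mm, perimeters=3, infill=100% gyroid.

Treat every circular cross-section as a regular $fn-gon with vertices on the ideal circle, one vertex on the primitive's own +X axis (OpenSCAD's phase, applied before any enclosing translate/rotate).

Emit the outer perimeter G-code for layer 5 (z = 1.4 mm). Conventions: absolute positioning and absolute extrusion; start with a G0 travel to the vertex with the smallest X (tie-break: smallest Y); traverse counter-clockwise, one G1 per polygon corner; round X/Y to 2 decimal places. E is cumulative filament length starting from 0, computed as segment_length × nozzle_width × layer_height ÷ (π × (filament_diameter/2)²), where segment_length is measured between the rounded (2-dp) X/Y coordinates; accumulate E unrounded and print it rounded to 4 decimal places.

G0 X0.00 Y0.00 Z1.40
G1 X28.00 Y0.00 E1.3038
G1 X28.00 Y6.50 E1.6065
G1 X0.00 Y6.50 E2.9103
G1 X0.00 Y0.00 E3.2129

At z = 1.4 mm: the cube is present — its section is the full 28×6.5 rectangle; the cylinder at (8.5, -2) is absent (z outside [12, 25]); the cube at (8.5, 10.5) does not reach this height (z outside [5, 27.5]); Taking the union: only the 28×6.5 cube is present, so the union is just that shape — 1 connected region. The outline is a single polygon with 4 vertices. Extrusion per mm of travel: 0.4 × 0.28 / (π × 0.875²) = 0.046564. Accumulating E over each segment gives final E = 3.2129.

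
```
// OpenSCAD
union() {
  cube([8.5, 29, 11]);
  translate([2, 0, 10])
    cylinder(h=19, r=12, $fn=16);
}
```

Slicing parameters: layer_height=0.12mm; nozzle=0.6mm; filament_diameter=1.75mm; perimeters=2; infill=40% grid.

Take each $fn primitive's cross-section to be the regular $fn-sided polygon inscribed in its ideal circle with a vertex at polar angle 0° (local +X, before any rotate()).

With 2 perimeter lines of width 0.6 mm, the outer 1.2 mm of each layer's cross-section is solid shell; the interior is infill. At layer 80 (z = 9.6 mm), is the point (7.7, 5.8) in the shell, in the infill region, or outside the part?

At z = 9.6 mm: the cube (footprint 8.5×29) is included at this height; the cylinder at (2, 0) does not reach this height (z outside [10, 29]); Combining (union): only the 8.5×29 cube is present, so the union is just that shape — 1 connected region. Overall, the cross-section is a single solid region. The nearest boundary edge runs (8.50, 0.00)→(8.50, 29.00); distance from the point to it = 0.80 mm. The point is inside the cross-section, 0.80 mm from the nearest boundary — within the 1.2 mm shell band (2 × 0.6).

shell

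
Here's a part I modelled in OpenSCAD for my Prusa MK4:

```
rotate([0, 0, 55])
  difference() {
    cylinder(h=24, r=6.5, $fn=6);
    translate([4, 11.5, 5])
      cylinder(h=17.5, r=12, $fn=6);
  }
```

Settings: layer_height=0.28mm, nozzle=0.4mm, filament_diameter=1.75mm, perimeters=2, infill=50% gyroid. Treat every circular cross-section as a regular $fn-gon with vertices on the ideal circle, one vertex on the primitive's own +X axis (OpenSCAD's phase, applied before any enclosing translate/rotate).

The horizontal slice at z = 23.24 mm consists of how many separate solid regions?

1

At z = 23.24 mm: the r=6.5 cylinder gives a regular 6-gon of circumradius 6.5 (constant along its height); the cylinder at (4, 11.5) is absent (z outside [5, 22.5]); Taking the first minus the rest: none of the subtracted shapes is present at this height, so the r=6.5 cylinder is unchanged — 1 connected region; (rotated 55° about Z; rotation is an isometry so areas/perimeters/island counts are preserved). The result has 1 disconnected region.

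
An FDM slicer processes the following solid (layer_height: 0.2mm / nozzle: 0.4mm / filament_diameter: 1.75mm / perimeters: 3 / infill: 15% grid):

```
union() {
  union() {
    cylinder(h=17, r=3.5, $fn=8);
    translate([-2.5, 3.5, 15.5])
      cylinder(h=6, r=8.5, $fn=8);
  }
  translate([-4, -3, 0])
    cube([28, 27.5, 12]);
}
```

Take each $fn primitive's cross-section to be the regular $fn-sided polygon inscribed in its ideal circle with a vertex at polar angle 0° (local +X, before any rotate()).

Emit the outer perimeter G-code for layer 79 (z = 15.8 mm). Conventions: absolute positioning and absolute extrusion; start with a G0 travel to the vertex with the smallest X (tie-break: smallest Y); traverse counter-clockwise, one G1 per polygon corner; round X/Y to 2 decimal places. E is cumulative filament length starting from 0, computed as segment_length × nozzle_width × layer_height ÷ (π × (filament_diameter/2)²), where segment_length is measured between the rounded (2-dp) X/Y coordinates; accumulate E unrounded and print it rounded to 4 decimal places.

G0 X-11.00 Y3.50 Z15.80
G1 X-8.51 Y-2.51 E0.2164
G1 X-2.50 Y-5.00 E0.4327
G1 X3.51 Y-2.51 E0.6491
G1 X6.00 Y3.50 E0.8655
G1 X3.51 Y9.51 E1.0819
G1 X-2.50 Y12.00 E1.2982
G1 X-8.51 Y9.51 E1.5146
G1 X-11.00 Y3.50 E1.7310

At z = 15.8 mm: the r=3.5 cylinder gives a regular 8-gon of circumradius 3.5 (constant along its height); the r=8.5 cylinder at (-2.5, 3.5) contributes a regular 8-gon of circumradius 8.5; Combining (union): the r=3.5 cylinder lies entirely inside the r=8.5 cylinder at (-2.5, 3.5), so the union is just the r=8.5 cylinder at (-2.5, 3.5) — 1 connected region; the cube at (-4, -3) is not intersected at this z (z outside [0, 12]); Merging all regions: only the result so far is present, so the union is just that shape — 1 connected region. The outline is a single polygon with 8 vertices. Extrusion per mm of travel: 0.4 × 0.2 / (π × 0.875²) = 0.033260. Accumulating E over each segment gives final E = 1.7310.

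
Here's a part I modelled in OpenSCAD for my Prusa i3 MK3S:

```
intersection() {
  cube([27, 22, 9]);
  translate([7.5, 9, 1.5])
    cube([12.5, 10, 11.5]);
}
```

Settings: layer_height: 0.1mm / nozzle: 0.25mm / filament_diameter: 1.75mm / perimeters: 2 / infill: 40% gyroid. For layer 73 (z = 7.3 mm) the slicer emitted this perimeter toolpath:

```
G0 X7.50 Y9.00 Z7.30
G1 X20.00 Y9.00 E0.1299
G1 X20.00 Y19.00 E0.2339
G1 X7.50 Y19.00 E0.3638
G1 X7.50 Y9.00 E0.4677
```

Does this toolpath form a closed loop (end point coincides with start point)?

yes

Start point (G0): (7.50, 9.00). End point (last G1): the path returns to the start — closed.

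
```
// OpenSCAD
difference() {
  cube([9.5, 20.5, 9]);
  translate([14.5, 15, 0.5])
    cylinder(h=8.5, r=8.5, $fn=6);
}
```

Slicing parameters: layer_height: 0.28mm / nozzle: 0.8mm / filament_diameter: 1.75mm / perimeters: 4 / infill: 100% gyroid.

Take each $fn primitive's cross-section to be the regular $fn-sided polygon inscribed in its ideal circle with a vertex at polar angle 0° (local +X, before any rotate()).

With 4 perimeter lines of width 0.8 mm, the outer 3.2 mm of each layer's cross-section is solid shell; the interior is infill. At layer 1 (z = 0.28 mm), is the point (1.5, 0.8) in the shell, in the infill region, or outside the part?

shell

At z = 0.28 mm: the cube (footprint 9.5×20.5) is included at this height; the cylinder at (14.5, 15) does not reach this height (z outside [0.5, 9]); Subtracting the remaining from the first: none of the subtracted shapes is present at this height, so the 9.5×20.5 cube is unchanged — 1 connected region. Overall, the cross-section is a single solid region. The nearest boundary edge runs (0.00, 0.00)→(9.50, 0.00); distance from the point to it = 0.80 mm. The point is inside the cross-section, 0.80 mm from the nearest boundary — within the 3.2 mm shell band (4 × 0.8).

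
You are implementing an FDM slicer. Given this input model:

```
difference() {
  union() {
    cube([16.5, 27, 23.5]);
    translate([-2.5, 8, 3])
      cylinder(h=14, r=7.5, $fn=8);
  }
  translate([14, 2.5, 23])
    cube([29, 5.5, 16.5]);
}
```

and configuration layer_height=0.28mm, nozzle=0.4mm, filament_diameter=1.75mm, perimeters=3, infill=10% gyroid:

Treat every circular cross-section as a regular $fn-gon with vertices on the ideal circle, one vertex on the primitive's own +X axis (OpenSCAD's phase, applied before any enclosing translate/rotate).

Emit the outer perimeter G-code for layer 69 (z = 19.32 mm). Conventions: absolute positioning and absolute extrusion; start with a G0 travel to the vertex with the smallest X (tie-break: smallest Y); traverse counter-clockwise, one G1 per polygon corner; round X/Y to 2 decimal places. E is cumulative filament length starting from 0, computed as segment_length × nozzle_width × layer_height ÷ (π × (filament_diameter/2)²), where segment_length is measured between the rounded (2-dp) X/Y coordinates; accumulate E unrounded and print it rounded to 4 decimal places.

At z = 19.32 mm: the cube (footprint 16.5×27) is included at this height; the cylinder at (-2.5, 8) does not reach this height (z outside [3, 17]); Merging all regions: only the 16.5×27 cube is present, so the union is just that shape — 1 connected region; the cube at (14, 2.5) is not intersected at this z (z outside [23, 39.5]); Taking the first minus the rest: none of the subtracted shapes is present at this height, so the result so far is unchanged — 1 connected region. The outline is a single polygon with 4 vertices. Extrusion per mm of travel: 0.4 × 0.28 / (π × 0.875²) = 0.046564. Accumulating E over each segment gives final E = 4.0511.

G0 X0.00 Y0.00 Z19.32
G1 X16.50 Y0.00 E0.7683
G1 X16.50 Y27.00 E2.0255
G1 X0.00 Y27.00 E2.7939
G1 X0.00 Y0.00 E4.0511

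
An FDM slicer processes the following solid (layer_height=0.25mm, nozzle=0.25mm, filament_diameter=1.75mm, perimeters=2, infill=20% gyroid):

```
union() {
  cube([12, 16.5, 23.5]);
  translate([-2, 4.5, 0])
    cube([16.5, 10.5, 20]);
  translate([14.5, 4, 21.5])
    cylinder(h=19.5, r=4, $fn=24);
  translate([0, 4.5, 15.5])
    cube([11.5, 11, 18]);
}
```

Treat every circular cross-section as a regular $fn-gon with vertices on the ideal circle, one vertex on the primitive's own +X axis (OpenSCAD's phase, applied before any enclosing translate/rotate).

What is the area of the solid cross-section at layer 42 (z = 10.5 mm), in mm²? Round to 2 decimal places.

245.25 mm²

At z = 10.5 mm: the cube is present — its section is the full 12×16.5 rectangle (area 198.00 mm²); the cube at (-2, 4.5) (footprint 16.5×10.5) is included at this height (area 173.25 mm²); the cylinder at (14.5, 4) does not reach this height (z outside [21.5, 41]); the cube at (0, 4.5) does not reach this height (z outside [15.5, 33.5]); Merging all regions: the regions partially overlap — summed areas 371.25 mm² minus the doubly-counted overlap 126.00 mm² gives 245.25 mm² — area = 245.25 mm². Overall, the cross-section is a single solid region. Net area = 245.25 mm².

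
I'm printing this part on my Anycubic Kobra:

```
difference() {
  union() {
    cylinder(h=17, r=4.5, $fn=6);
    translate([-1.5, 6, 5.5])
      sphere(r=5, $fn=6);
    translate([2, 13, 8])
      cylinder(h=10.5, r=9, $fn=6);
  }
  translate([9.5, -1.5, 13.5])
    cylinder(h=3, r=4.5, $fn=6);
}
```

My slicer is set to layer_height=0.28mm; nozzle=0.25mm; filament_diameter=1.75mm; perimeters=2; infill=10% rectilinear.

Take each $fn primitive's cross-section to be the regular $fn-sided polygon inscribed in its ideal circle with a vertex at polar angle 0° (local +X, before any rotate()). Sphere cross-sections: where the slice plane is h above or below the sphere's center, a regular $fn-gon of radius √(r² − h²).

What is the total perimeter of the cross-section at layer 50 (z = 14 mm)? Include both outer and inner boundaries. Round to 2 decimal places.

At z = 14 mm: the r=4.5 cylinder contributes a regular 6-gon of circumradius 4.5 (perimeter = 2·6·4.500·sin(180°/6) = 27.00 mm); the sphere at (-1.5, 6) is absent (|z−center|=8.500 > r=5); the r=9 cylinder at (2, 13) contributes a regular 6-gon of circumradius 9 (perimeter = 2·6·9.000·sin(180°/6) = 54.00 mm); Combining (union): the 2 present regions are separate (no shared area or edge), so areas and boundary lengths simply add and each stays a separate island — boundary = 81.00 mm; the cylinder at (9.5, -1.5): section is a regular 6-gon, circumradius r=4.5 (perimeter = 2·6·4.500·sin(180°/6) = 27.00 mm); Taking the first minus the rest: starting from that combined region, the r=4.5 cylinder at (9.5, -1.5) misses the remaining region (no effect) — boundary = 81.00 mm. Overall, the cross-section has 2 separate islands. Total boundary length (outer) = 81.00 mm.

81.00 mm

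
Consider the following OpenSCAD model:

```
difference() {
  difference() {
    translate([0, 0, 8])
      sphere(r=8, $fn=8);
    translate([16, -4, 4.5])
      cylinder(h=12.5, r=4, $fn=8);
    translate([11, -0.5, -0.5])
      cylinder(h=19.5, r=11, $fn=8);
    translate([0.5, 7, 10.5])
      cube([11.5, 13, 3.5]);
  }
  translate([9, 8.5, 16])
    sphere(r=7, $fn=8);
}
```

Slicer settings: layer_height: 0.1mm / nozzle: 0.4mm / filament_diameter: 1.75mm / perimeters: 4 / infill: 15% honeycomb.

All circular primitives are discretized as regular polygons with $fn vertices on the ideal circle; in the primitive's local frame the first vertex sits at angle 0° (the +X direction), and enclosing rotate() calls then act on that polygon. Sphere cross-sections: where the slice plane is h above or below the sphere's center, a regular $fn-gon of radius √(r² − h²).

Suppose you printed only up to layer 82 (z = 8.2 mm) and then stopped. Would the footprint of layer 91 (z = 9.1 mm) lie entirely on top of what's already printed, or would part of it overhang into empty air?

entirely on top

Compare the two slices. At z = 8.2: the sphere: section is a regular 8-gon, circumradius = √(r²−h²) = √(8²−0.2²) = 7.997 (area = (8/2)·7.997²·sin(360°/8) = 180.91 mm²); the r=4 cylinder at (16, -4) contributes a regular 8-gon of circumradius 4 (area = (8/2)·4.000²·sin(360°/8) = 45.25 mm²); the r=11 cylinder at (11, -0.5) gives a regular 8-gon of circumradius 11 (constant along its height) (area = (8/2)·11.000²·sin(360°/8) = 342.24 mm²); the cube at (0.5, 7) does not reach this height (z outside [10.5, 14]); Subtracting the remaining from the first: starting from the r=8 sphere (180.91 mm²), the r=4 cylinder at (16, -4) misses the remaining region (no effect); the r=11 cylinder at (11, -0.5) partially overlaps it — only the 67.75 mm² overlap (of its 342.24 mm²) is removed, clipping the outline — area = 113.15 mm²; the sphere at (9, 8.5) is absent (|z−center|=7.800 > r=7); After the difference (first − rest): none of the subtracted shapes is present at this height, so that combined region is unchanged — area = 113.15 mm². At z = 9.1: the sphere: section is a regular 8-gon, circumradius = √(r²−h²) = √(8²−1.1²) = 7.924 (area = (8/2)·7.924²·sin(360°/8) = 177.60 mm²); the cylinder at (16, -4): section is a regular 8-gon, circumradius r=4 (area = (8/2)·4.000²·sin(360°/8) = 45.25 mm²); the cylinder at (11, -0.5): section is a regular 8-gon, circumradius r=11 (area = (8/2)·11.000²·sin(360°/8) = 342.24 mm²); the cube at (0.5, 7) does not reach this height (z outside [10.5, 14]); Taking the first minus the rest: starting from the r=8 sphere (177.60 mm²), the r=4 cylinder at (16, -4) misses the remaining region (no effect); the r=11 cylinder at (11, -0.5) partially overlaps it — only the 66.51 mm² overlap (of its 342.24 mm²) is removed, clipping the outline — area = 111.09 mm²; the r=7 sphere at (9, 8.5) slices to a regular 8-gon of circumradius 1.179 (√(r²−h²) with h=6.9 from center) (area = (8/2)·1.179²·sin(360°/8) = 3.93 mm²); After the difference (first − rest): starting from that combined region (111.09 mm²), the r=7 sphere at (9, 8.5) misses the remaining region (no effect) — area = 111.09 mm². Checking containment: the cross-section at z = 9.1 is a subset of the cross-section at z = 8.2.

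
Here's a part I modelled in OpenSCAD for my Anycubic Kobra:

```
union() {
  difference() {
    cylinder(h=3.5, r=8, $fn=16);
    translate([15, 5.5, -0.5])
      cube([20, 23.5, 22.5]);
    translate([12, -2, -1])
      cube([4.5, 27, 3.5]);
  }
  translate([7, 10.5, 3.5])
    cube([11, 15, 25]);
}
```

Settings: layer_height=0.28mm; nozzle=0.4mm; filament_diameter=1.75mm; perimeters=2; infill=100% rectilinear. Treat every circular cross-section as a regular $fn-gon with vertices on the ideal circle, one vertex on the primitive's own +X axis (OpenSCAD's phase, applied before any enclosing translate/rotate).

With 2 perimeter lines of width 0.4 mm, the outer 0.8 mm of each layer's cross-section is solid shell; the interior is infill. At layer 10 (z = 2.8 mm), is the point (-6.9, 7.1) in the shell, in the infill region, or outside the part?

At z = 2.8 mm: the r=8 cylinder contributes a regular 16-gon of circumradius 8; the cube at (15, 5.5) is present — its section is the full 20×23.5 rectangle; the cube at (12, -2) is absent (z outside [-1, 2.5]); After the difference (first − rest): starting from the r=8 cylinder, the 20×23.5 cube at (15, 5.5) misses the remaining region (no effect) — 1 connected region; the cube at (7, 10.5) is absent (z outside [3.5, 28.5]); Merging all regions: only that combined region is present, so the union is just that shape — 1 connected region. Overall, the cross-section is a single solid region. The nearest boundary edge runs (-7.39, 3.06)→(-5.66, 5.66); distance from the point to it = 1.90 mm. The point is not inside any of the regions above, so it lies outside the cross-section (1.90 mm from the nearest boundary).

outside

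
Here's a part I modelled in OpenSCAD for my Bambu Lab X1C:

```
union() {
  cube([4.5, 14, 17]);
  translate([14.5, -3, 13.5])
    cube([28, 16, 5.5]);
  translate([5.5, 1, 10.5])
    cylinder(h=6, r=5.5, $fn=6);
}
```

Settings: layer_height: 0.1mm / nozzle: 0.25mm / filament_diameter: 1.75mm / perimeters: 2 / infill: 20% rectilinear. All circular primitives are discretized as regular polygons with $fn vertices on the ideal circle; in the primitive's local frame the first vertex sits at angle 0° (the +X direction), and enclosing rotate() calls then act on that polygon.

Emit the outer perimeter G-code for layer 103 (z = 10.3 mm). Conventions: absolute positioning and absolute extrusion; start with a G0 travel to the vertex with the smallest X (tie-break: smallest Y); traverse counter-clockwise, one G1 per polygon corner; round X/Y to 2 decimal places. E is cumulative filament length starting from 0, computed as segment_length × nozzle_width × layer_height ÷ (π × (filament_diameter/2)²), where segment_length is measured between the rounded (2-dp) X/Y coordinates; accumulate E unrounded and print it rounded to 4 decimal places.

G0 X0.00 Y0.00 Z10.30
G1 X4.50 Y0.00 E0.0468
G1 X4.50 Y14.00 E0.1923
G1 X0.00 Y14.00 E0.2391
G1 X0.00 Y0.00 E0.3846

At z = 10.3 mm: the cube is present — its section is the full 4.5×14 rectangle; the cube at (14.5, -3) is absent (z outside [13.5, 19]); the cylinder at (5.5, 1) is absent (z outside [10.5, 16.5]); Taking the union: only the 4.5×14 cube is present, so the union is just that shape — 1 connected region. The outline is a single polygon with 4 vertices. Extrusion per mm of travel: 0.25 × 0.1 / (π × 0.875²) = 0.010394. Accumulating E over each segment gives final E = 0.3846.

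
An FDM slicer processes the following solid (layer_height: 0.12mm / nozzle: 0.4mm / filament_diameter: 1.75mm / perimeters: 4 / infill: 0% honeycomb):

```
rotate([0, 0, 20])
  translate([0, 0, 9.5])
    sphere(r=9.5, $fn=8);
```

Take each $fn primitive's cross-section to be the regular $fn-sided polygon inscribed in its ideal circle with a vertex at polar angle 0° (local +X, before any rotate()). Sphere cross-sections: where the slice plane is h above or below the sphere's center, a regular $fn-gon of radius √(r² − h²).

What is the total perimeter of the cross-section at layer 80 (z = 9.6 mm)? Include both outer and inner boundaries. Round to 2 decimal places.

58.16 mm

At z = 9.6 mm: the r=9.5 sphere contributes a regular 8-gon of circumradius √(9.5²−0.1²) = 9.499 (perimeter = 2·8·9.499·sin(180°/8) = 58.16 mm); (rotated 20° about Z; rotation is an isometry so areas/perimeters/island counts are preserved). Overall, the cross-section is a single solid region. Total boundary length (outer) = 58.16 mm.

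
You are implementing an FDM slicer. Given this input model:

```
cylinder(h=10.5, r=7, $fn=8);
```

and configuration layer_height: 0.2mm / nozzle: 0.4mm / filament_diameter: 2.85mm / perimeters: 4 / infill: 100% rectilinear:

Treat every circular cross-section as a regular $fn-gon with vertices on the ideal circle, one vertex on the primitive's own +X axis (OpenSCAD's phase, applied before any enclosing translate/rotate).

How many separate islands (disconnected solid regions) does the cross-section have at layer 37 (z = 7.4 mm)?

1

At z = 7.4 mm: the r=7 cylinder gives a regular 8-gon of circumradius 7 (constant along its height). Overall, the cross-section is a single solid region. Island count = 1.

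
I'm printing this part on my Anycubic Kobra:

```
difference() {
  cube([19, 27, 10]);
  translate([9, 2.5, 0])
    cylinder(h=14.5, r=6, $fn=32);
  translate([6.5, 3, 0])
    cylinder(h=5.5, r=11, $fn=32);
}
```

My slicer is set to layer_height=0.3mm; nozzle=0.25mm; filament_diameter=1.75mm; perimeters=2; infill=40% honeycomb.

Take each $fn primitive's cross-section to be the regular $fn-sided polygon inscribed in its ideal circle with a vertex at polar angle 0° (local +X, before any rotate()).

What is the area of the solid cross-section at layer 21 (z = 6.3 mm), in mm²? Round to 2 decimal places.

At z = 6.3 mm: the cube (footprint 19×27) is included at this height (area 513.00 mm²); the cylinder at (9, 2.5): section is a regular 32-gon, circumradius r=6 (area = (32/2)·6.000²·sin(360°/32) = 112.37 mm²); the cylinder at (6.5, 3) is absent (z outside [0, 5.5]); After the difference (first − rest): starting from the 19×27 cube (513.00 mm²), the r=6 cylinder at (9, 2.5) partially overlaps it — only the 85.20 mm² overlap (of its 112.37 mm²) is removed, clipping the outline — area = 427.80 mm². Overall, the cross-section is a single solid region. Net area = 427.80 mm².

427.80 mm²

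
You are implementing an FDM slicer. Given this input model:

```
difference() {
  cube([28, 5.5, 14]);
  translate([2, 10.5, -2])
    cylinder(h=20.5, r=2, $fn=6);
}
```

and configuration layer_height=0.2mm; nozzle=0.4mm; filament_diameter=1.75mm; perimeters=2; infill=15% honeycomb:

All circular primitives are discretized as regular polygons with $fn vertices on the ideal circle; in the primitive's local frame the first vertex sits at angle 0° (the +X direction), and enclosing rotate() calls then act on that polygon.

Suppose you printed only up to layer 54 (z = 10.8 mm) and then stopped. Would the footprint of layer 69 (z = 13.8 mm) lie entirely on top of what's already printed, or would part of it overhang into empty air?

Compare the two slices. At z = 10.8: the cube is present — its section is the full 28×5.5 rectangle (area 154.00 mm²); the r=2 cylinder at (2, 10.5) contributes a regular 6-gon of circumradius 2 (area = (6/2)·2.000²·sin(360°/6) = 10.39 mm²); After the difference (first − rest): starting from the 28×5.5 cube (154.00 mm²), the r=2 cylinder at (2, 10.5) misses the remaining region (no effect) — area = 154.00 mm². At z = 13.8: the cube is present — its section is the full 28×5.5 rectangle (area 154.00 mm²); the r=2 cylinder at (2, 10.5) gives a regular 6-gon of circumradius 2 (constant along its height) (area = (6/2)·2.000²·sin(360°/6) = 10.39 mm²); Taking the first minus the rest: starting from the 28×5.5 cube (154.00 mm²), the r=2 cylinder at (2, 10.5) misses the remaining region (no effect) — area = 154.00 mm². Checking containment: the cross-section at z = 13.8 is a subset of the cross-section at z = 10.8.

entirely on top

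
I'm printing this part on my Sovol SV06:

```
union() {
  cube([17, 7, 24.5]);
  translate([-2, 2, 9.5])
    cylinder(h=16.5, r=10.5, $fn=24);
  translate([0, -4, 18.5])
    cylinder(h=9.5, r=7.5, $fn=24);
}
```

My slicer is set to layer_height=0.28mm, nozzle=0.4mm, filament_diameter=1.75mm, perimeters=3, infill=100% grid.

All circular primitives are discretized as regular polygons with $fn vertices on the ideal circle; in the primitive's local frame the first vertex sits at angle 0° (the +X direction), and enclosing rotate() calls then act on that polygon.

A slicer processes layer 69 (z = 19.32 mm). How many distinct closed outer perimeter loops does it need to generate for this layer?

1

At z = 19.32 mm: the cube is present — its section is the full 17×7 rectangle; the cylinder at (-2, 2): section is a regular 24-gon, circumradius r=10.5; the r=7.5 cylinder at (0, -4) contributes a regular 24-gon of circumradius 7.5; Combining (union): the regions partially overlap (shared area 191.03 mm²), so overlapping operands fuse into one piece — 1 connected region. The result has 1 disconnected region.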